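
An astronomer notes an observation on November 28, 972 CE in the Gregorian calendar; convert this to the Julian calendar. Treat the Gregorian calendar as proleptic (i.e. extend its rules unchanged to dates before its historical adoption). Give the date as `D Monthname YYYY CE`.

At this point the Julian calendar is 5 days behind the Gregorian.
28 November 972 Gregorian − 5 days → 23 November 972 Julian.

23 November 972 CE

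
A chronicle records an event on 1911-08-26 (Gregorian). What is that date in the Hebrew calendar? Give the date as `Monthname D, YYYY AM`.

Elul 2, 5671 AM

Both dates share Julian Day Number 2419275; in the Hebrew calendar that is 2 Elul 5671 AM.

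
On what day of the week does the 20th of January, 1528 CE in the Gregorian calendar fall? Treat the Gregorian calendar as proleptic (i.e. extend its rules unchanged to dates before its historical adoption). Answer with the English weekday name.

Since JDN mod 7 = 4 (0 = Monday), the day is Friday.

Friday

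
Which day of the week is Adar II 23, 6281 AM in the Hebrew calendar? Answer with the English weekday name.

In the Gregorian calendar this is 3 April 2521 (JDN 2641929).
Since JDN mod 7 = 3 (0 = Monday), the day is Thursday.

Thursday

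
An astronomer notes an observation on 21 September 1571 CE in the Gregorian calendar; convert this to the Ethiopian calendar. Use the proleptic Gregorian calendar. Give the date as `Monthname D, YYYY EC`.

Julian Day Number of the source date = 2295119.
Converting JDN 2295119 to the Ethiopian calendar gives 13 Meskerem 1564 EC.

Meskerem 13, 1564 EC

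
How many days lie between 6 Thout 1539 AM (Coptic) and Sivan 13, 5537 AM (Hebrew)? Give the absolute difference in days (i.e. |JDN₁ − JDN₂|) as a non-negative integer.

16524

First date → JDN 2386789; second date → JDN 2370265.
The interval is |2386789 − 2370265| = 16524 days.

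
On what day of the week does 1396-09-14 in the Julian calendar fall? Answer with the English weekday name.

Thursday

Equivalently 22 September 1396 Gregorian, JDN 2231204.
JDN 2231204 mod 7 = 3, and JDN 0 was a Monday, so this is a Thursday.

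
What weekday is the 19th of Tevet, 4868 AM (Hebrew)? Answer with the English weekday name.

In the proleptic Gregorian calendar this is 12 January 1108 (JDN 2125759).
Since JDN mod 7 = 6 (0 = Monday), the day is Sunday.

Sunday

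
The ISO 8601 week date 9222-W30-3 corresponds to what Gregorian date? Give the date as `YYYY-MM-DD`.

ISO week 1 of 9222 is the week containing the first Thursday of 9222.
Week 30, day 3 (Wednesday) lands on 9222-07-27.

9222-07-27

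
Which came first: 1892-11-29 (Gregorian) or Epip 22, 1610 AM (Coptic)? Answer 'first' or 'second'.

first

The two dates have Julian Day Numbers 2412432 and 2413038 respectively.
Since 2412432 < 2413038, the first date comes first.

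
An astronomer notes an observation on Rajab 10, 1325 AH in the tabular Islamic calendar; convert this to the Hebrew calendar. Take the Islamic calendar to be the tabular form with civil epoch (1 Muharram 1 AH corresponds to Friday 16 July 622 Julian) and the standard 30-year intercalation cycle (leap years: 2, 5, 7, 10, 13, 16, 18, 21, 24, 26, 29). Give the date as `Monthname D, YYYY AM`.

Both dates share Julian Day Number 2417807; in the Hebrew calendar that is 9 Elul 5667 AM.

Elul 9, 5667 AM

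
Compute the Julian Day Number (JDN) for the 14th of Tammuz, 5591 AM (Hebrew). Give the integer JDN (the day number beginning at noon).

In the Gregorian calendar the same day is 25 June 1831.
JDN 2400001 is 17 November 1858 CE (Gregorian), MJD 0; the target day is −10007 days from there, so JDN = 2389994.

2389994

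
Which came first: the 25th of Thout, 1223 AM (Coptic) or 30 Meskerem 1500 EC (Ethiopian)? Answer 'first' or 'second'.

The two dates have Julian Day Numbers 2271389 and 2271760 respectively.
Since 2271389 < 2271760, the first date comes first.

first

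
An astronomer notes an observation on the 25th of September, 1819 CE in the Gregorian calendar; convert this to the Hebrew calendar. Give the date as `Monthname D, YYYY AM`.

Tishrei 6, 5580 AM

Both dates share Julian Day Number 2385703; in the Hebrew calendar that is 6 Tishrei 5580 AM.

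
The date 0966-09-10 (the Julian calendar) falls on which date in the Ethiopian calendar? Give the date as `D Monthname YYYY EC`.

Both dates share Julian Day Number 2074142; in the Ethiopian calendar that is 13 Meskerem 959 EC.

13 Meskerem 959 EC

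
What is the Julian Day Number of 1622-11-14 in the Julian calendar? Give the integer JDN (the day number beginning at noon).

2313811

Equivalently 24 November 1622 (Gregorian).
JDN 2299161 is 15 October 1582 CE (Gregorian); the target day is +14650 days from there, so JDN = 2313811.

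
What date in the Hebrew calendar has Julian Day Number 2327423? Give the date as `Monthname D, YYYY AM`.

Adar 18, 5420 AM

JDN 2327423 is 1 March 1660 in the Gregorian calendar.
In the Hebrew calendar that day is Adar 18, 5420 AM.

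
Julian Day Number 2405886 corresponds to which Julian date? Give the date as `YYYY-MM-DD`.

The Gregorian equivalent of JDN 2405886 is 28 December 1874.
In the Julian calendar that day is 1874-12-16.

1874-12-16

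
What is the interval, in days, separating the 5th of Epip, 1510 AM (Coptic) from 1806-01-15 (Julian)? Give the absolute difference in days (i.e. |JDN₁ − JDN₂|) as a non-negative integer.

4218

First date → JDN 2376496; second date → JDN 2380714.
The interval is |2376496 − 2380714| = 4218 days.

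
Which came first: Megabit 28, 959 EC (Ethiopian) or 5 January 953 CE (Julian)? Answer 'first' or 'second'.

second

The two dates have Julian Day Numbers 2074337 and 2069146 respectively.
Since 2069146 < 2074337, the second date comes first.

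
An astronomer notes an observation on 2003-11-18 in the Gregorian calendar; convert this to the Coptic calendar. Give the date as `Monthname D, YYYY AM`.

Julian Day Number of the source date = 2452962.
Converting JDN 2452962 to the Coptic calendar gives 8 Hathor 1720 AM.

Hathor 8, 1720 AM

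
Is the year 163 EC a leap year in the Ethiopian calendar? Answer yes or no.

163 mod 4 = 3; in the Ethiopian calendar a year is leap when year mod 4 = 3, so it is a leap year.

yes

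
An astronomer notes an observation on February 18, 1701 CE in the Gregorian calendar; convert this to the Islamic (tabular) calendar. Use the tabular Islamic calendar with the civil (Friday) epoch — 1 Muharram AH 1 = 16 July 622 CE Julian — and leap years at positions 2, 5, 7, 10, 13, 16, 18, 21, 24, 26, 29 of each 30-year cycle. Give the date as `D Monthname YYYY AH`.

Julian Day Number of the source date = 2342386.
Converting JDN 2342386 to the tabular Islamic calendar gives 10 Ramadan 1112 AH.

10 Ramadan 1112 AH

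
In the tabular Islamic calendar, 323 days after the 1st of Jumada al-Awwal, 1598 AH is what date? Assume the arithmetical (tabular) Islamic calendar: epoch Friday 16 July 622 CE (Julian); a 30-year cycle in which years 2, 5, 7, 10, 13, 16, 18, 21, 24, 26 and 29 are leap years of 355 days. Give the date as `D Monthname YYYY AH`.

JDN of the 1st of Jumada al-Awwal, 1598 AH = 2514482.
2514482 + 323 = 2514805.
JDN 2514805 in the tabular Islamic calendar is 29 Rabi' al-Awwal 1599 AH.

29 Rabi' al-Awwal 1599 AH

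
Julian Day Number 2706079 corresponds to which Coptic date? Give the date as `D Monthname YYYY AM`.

7 Hathor 2413 AM

The Gregorian equivalent of JDN 2706079 is 21 November 2696.
In the Coptic calendar that day is 7 Hathor 2413 AM.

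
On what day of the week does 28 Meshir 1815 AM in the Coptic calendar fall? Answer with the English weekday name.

This is JDN 2487770 (7 March 2099 Gregorian).
2487770 ≡ 5 (mod 7); counting from Monday = 0 gives Saturday.

Saturday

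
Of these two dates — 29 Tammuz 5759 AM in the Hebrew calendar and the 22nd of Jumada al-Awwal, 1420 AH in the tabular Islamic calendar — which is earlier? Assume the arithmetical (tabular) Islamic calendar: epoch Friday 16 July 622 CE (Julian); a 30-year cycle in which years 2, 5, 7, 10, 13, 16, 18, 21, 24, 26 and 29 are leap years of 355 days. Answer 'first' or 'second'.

First date → JDN 2451373; second date → JDN 2451425.
JDN 2451373 < JDN 2451425, so the first date is earlier.

first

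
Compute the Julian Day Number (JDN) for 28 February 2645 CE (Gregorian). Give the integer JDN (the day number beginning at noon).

JDN 2400001 is 17 November 1858 CE (Gregorian), MJD 0; the target day is +287184 days from there, so JDN = 2687185.

2687185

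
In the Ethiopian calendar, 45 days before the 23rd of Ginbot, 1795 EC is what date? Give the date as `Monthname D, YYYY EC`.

The starting date is JDN 2379741; 2379741 − 45 = 2379696.
JDN 2379696 corresponds to Miyazya 8, 1795 EC.

Miyazya 8, 1795 EC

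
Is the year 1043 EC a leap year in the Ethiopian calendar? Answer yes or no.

yes

1043 mod 4 = 3; in the Ethiopian calendar a year is leap when year mod 4 = 3, so it is a leap year.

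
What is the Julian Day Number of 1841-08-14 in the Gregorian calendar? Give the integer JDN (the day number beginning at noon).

JDN 2400001 is 17 November 1858 CE (Gregorian), MJD 0; the target day is −6304 days from there, so JDN = 2393697.

2393697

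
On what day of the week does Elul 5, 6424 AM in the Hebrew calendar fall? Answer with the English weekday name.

Friday

In the Gregorian calendar this is 19 August 2664 (JDN 2694297).
2694297 ≡ 4 (mod 7); counting from Monday = 0 gives Friday.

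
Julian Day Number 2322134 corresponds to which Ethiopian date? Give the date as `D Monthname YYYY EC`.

5 Pagume 1637 EC

The Gregorian equivalent of JDN 2322134 is 7 September 1645.
In the Ethiopian calendar that day is 5 Pagume 1637 EC.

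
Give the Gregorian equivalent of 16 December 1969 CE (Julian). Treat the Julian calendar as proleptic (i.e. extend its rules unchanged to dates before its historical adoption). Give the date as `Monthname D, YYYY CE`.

December 29, 1969 CE

The Julian–Gregorian offset here is 13 days (Julian trailing).
16 December 1969 Julian + 13 days → 29 December 1969 Gregorian.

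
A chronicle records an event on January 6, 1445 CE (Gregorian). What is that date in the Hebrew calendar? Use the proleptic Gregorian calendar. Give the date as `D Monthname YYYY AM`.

Julian Day Number of the source date = 2248841.
Converting JDN 2248841 to the Hebrew calendar gives 18 Tevet 5205 AM.

18 Tevet 5205 AM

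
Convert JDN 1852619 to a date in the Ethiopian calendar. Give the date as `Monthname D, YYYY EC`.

The proleptic Gregorian equivalent of JDN 1852619 is 13 March 360.
In the Ethiopian calendar that day is Megabit 16, 352 EC.

Megabit 16, 352 EC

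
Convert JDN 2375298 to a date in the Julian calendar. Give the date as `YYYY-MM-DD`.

JDN 2375298 is 30 March 1791 in the Gregorian calendar.
In the Julian calendar that day is 1791-03-19.

1791-03-19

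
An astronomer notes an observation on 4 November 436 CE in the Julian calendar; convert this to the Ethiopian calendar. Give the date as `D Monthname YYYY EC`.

8 Hidar 429 EC

The source date corresponds to 5 November 436 in the proleptic Gregorian calendar (JDN 1880615).
That day falls on 8 Hidar 429 EC in the Ethiopian calendar.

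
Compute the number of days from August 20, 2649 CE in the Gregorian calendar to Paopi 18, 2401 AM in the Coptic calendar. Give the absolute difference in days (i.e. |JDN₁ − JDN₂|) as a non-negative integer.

12858

First date → JDN 2688819; second date → JDN 2701677.
The interval is |2688819 − 2701677| = 12858 days.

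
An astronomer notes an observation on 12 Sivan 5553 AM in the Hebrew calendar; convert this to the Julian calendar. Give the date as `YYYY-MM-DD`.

1793-05-12

The source date corresponds to 23 May 1793 in the Gregorian calendar (JDN 2376083).
That day falls on 12 May 1793 CE in the Julian calendar.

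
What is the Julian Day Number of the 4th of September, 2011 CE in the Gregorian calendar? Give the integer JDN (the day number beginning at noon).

2455809

JDN 2451545 is 1 January 2000 CE (Gregorian); the target day is +4264 days from there, so JDN = 2455809.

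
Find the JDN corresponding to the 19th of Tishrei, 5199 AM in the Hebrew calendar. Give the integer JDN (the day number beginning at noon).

2246568

Equivalently 17 October 1438 (proleptic Gregorian).
JDN 2299161 is 15 October 1582 CE (Gregorian); the target day is −52593 days from there, so JDN = 2246568.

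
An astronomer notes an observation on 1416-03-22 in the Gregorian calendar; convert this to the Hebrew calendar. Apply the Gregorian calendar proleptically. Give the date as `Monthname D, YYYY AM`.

Julian Day Number of the source date = 2238324.
Converting JDN 2238324 to the Hebrew calendar gives 14 Adar II 5176 AM.

Adar II 14, 5176 AM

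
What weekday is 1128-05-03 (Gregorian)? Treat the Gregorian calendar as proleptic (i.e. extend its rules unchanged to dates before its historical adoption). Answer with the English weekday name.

JDN 2133176 mod 7 = 3, and JDN 0 was a Monday, so this is a Thursday.

Thursday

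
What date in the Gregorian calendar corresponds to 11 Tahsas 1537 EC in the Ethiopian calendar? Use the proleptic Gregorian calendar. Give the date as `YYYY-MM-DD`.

Julian Day Number of the source date = 2285345.
Converting JDN 2285345 to the Gregorian calendar gives 17 December 1544 CE.

1544-12-17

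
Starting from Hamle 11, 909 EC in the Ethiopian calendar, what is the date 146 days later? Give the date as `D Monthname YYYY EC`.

2 Tahsas 910 EC

Counting 146 days forward from JDN 2056178 reaches JDN 2056324, which is 2 Tahsas 910 EC.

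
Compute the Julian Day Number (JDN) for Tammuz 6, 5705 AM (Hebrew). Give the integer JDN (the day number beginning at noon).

Equivalently 17 June 1945 (Gregorian).
JDN 2400001 is 17 November 1858 CE (Gregorian), MJD 0; the target day is +31623 days from there, so JDN = 2431624.

2431624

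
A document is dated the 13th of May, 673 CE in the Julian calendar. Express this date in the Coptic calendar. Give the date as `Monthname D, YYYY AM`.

Pashons 18, 389 AM

Both dates share Julian Day Number 1967004; in the Coptic calendar that is 18 Pashons 389 AM.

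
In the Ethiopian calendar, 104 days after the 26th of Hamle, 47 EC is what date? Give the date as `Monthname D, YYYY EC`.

Counting 104 days forward from JDN 1741347 reaches JDN 1741451, which is Hidar 4, 48 EC.

Hidar 4, 48 EC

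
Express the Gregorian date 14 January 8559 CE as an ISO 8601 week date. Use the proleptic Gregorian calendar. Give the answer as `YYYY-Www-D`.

The weekday is Sunday (ISO weekday 7).
That Sunday belongs to ISO week 2 of ISO year 8559.

8559-W02-7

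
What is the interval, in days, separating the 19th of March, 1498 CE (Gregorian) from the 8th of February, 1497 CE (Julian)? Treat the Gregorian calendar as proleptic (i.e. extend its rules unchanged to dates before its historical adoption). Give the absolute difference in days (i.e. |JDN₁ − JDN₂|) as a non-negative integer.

395

JDN of the first date = 2268271.
JDN of the second date = 2267876.
|2267876 − 2268271| = 395.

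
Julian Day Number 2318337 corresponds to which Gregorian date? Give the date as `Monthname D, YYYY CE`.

April 16, 1635 CE

JDN 2451545 is 1 Jan 2000; 2318337 is −133208 days from there.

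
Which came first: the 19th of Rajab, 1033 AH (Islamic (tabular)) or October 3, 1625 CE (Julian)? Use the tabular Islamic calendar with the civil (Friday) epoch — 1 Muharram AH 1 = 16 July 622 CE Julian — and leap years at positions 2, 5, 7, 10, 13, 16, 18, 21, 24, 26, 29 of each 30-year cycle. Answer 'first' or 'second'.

first

Converting both to JDN: 2314341 vs 2314865; the smaller is the first.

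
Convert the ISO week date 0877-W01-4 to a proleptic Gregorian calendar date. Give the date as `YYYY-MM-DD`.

ISO week 1 of 877 is the week containing the first Thursday of 877.
Week 1, day 4 (Thursday) lands on 0877-01-07.

0877-01-07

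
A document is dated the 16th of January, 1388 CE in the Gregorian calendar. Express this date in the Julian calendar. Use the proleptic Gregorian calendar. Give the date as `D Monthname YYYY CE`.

8 January 1388 CE

For dates in this range the Gregorian date is 8 days ahead of the Julian.
16 January 1388 Gregorian − 8 days → 8 January 1388 Julian.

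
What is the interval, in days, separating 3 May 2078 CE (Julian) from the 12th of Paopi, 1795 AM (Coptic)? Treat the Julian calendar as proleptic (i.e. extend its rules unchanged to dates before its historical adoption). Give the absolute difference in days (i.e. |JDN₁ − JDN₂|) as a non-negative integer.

159

JDN of the first date = 2480170.
JDN of the second date = 2480329.
|2480329 − 2480170| = 159.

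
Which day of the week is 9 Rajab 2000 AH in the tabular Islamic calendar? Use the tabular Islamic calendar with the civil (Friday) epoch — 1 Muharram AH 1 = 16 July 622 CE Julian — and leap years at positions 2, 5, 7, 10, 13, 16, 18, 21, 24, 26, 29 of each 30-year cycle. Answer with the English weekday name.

Monday

This is JDN 2657004 (12 July 2562 Gregorian).
JDN 2657004 mod 7 = 0, and JDN 0 was a Monday, so this is a Monday.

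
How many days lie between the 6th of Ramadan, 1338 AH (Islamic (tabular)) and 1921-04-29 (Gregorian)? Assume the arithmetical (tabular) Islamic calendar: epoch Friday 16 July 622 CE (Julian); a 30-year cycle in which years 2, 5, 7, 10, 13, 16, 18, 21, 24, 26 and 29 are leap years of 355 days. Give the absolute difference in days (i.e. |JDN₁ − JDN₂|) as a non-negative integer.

JDN of the first date = 2422469.
JDN of the second date = 2422809.
|2422809 − 2422469| = 340.

340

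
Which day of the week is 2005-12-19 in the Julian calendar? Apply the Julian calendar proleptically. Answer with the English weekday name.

Equivalently 1 January 2006 Gregorian, JDN 2453737.
2453737 ≡ 6 (mod 7); counting from Monday = 0 gives Sunday.

Sunday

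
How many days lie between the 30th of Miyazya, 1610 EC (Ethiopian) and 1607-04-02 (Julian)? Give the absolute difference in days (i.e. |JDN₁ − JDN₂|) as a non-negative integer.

First date → JDN 2312147; second date → JDN 2308106.
The interval is |2312147 − 2308106| = 4041 days.

4041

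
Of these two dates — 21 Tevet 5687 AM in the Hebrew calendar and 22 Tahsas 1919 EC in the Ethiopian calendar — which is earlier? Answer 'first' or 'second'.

first

Converting both to JDN: 2424876 vs 2424881; the smaller is the first.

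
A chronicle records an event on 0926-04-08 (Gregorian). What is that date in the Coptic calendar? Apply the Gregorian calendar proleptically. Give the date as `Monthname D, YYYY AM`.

Julian Day Number of the source date = 2059372.
Converting JDN 2059372 to the Coptic calendar gives 8 Parmouti 642 AM.

Parmouti 8, 642 AM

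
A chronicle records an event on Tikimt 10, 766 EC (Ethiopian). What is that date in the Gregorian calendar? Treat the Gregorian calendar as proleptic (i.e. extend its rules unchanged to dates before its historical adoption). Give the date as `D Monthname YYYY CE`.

11 October 773 CE

Julian Day Number of the source date = 2003676.
Converting JDN 2003676 to the Gregorian calendar gives 11 October 773 CE.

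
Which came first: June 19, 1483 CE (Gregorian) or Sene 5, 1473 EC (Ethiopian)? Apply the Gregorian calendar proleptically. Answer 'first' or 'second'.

second

First date → JDN 2262884; second date → JDN 2262143.
JDN 2262143 < JDN 2262884, so the second date is earlier.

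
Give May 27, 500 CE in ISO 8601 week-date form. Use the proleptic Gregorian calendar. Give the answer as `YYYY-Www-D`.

The weekday is Thursday (ISO weekday 4).
That Thursday belongs to ISO week 21 of ISO year 500.

0500-W21-4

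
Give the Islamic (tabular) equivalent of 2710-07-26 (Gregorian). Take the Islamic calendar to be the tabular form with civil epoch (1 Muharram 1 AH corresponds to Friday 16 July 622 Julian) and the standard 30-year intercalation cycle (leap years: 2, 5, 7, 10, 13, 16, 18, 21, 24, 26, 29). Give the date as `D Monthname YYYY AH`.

7 Safar 2153 AH

Julian Day Number of the source date = 2711073.
Converting JDN 2711073 to the tabular Islamic calendar gives 7 Safar 2153 AH.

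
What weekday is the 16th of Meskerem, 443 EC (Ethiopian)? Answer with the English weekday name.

Equivalently 14 September 450 Gregorian, JDN 1885676.
Since JDN mod 7 = 2 (0 = Monday), the day is Wednesday.

Wednesday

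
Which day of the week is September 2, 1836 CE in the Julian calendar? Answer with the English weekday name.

Wednesday

Equivalently 14 September 1836 Gregorian, JDN 2391902.
2391902 ≡ 2 (mod 7); counting from Monday = 0 gives Wednesday.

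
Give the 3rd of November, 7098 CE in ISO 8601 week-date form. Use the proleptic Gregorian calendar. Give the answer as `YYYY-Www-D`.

The weekday is Thursday (ISO weekday 4).
That Thursday belongs to ISO week 44 of ISO year 7098.

7098-W44-4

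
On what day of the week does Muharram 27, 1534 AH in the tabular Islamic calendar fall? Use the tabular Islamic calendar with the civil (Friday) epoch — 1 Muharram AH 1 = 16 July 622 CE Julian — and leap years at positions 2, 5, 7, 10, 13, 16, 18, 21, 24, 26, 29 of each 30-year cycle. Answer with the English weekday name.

Friday

Equivalently 20 December 2109 Gregorian, JDN 2491710.
2491710 ≡ 4 (mod 7); counting from Monday = 0 gives Friday.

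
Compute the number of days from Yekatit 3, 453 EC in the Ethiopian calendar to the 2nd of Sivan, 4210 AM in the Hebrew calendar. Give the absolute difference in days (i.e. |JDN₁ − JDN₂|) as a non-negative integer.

3897

First date → JDN 1889466; second date → JDN 1885569.
The interval is |1889466 − 1885569| = 3897 days.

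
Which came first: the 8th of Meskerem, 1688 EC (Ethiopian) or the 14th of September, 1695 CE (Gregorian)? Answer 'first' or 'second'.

First date → JDN 2340405; second date → JDN 2340403.
JDN 2340403 < JDN 2340405, so the second date is earlier.

second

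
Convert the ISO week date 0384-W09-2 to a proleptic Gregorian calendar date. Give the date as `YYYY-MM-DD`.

0384-02-28

ISO week 1 of 384 is the week containing the first Thursday of 384.
Week 9, day 2 (Tuesday) lands on 0384-02-28.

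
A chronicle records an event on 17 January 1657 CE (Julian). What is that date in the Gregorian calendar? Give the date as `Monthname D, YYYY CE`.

The Julian–Gregorian offset here is 10 days (Julian trailing).
17 January 1657 Julian + 10 days → 27 January 1657 Gregorian.

January 27, 1657 CE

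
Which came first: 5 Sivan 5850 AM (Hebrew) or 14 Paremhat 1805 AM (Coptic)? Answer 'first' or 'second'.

First date → JDN 2484571; second date → JDN 2484134.
JDN 2484134 < JDN 2484571, so the second date is earlier.

second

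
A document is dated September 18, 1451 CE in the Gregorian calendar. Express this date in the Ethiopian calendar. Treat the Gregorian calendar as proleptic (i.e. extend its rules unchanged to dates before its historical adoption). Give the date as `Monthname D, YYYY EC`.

Julian Day Number of the source date = 2251287.
Converting JDN 2251287 to the Ethiopian calendar gives 11 Meskerem 1444 EC.

Meskerem 11, 1444 EC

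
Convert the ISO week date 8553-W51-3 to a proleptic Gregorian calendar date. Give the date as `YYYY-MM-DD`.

ISO week 1 of 8553 is the week containing the first Thursday of 8553.
Week 51, day 3 (Wednesday) lands on 8553-12-19.

8553-12-19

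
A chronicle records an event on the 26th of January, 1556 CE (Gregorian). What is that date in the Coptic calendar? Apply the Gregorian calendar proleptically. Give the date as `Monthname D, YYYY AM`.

Both dates share Julian Day Number 2289402; in the Coptic calendar that is 20 Tobi 1272 AM.

Tobi 20, 1272 AM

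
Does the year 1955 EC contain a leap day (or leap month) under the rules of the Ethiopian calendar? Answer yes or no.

yes

1955 mod 4 = 3; in the Ethiopian calendar a year is leap when year mod 4 = 3, so it is a leap year.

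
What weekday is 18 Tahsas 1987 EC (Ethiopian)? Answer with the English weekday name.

Equivalently 27 December 1994 Gregorian, JDN 2449714.
Since JDN mod 7 = 1 (0 = Monday), the day is Tuesday.

Tuesday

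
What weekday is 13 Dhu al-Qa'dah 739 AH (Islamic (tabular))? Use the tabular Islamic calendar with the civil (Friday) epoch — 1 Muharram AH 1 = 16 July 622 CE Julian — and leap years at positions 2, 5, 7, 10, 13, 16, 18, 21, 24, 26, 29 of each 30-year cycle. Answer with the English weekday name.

Sunday

In the proleptic Gregorian calendar this is 31 May 1339 (JDN 2210270).
Since JDN mod 7 = 6 (0 = Monday), the day is Sunday.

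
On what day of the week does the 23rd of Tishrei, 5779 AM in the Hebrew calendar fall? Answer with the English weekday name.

This is JDN 2458394 (2 October 2018 Gregorian).
2458394 ≡ 1 (mod 7); counting from Monday = 0 gives Tuesday.

Tuesday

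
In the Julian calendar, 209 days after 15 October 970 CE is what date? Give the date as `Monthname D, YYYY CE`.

JDN of 15 October 970 CE = 2075638.
2075638 + 209 = 2075847.
JDN 2075847 in the Julian calendar is May 12, 971 CE.

May 12, 971 CE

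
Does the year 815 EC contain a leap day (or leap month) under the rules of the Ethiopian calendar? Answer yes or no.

yes

815 mod 4 = 3; in the Ethiopian calendar a year is leap when year mod 4 = 3, so it is a leap year.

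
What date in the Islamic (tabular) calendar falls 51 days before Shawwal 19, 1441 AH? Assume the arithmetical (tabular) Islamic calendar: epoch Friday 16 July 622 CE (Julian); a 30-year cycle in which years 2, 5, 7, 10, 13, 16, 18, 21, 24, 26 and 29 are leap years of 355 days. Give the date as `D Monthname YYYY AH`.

27 Sha'ban 1441 AH

Counting 51 days back from JDN 2459012 reaches JDN 2458961, which is 27 Sha'ban 1441 AH.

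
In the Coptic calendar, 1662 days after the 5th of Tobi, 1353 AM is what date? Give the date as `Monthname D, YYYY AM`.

JDN of the 5th of Tobi, 1353 AM = 2318972.
2318972 + 1662 = 2320634.
JDN 2320634 in the Coptic calendar is Epip 26, 1357 AM.

Epip 26, 1357 AM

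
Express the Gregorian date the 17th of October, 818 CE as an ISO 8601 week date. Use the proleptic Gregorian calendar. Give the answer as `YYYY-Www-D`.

The weekday is Wednesday (ISO weekday 3).
That Wednesday belongs to ISO week 42 of ISO year 818.

0818-W42-3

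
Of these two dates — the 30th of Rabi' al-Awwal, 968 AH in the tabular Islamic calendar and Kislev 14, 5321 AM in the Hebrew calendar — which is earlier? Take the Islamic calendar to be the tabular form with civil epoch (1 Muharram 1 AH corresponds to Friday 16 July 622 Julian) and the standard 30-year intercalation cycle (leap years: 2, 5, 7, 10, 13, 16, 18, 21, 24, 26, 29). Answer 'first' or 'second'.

Converting both to JDN: 2291201 vs 2291185; the smaller is the second.

second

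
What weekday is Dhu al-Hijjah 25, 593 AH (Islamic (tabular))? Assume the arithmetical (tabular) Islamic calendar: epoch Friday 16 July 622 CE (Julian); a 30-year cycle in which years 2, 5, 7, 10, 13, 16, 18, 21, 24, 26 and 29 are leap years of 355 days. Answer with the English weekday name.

Equivalently 15 November 1197 Gregorian, JDN 2158574.
JDN 2158574 mod 7 = 5, and JDN 0 was a Monday, so this is a Saturday.

Saturday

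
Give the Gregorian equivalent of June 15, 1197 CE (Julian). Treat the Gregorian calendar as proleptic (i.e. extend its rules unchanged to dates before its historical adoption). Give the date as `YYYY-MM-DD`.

1197-06-22

For dates in this range the Gregorian date is 7 days ahead of the Julian.
15 June 1197 Julian + 7 days → 22 June 1197 Gregorian.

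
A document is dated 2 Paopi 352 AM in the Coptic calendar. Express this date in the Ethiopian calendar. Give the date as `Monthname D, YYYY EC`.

Julian Day Number of the source date = 1953264.
Converting JDN 1953264 to the Ethiopian calendar gives 2 Tikimt 628 EC.

Tikimt 2, 628 EC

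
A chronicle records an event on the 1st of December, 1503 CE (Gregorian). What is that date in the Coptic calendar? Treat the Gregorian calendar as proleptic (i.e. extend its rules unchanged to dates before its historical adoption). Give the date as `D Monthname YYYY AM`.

24 Hathor 1220 AM

Both dates share Julian Day Number 2270353; in the Coptic calendar that is 24 Hathor 1220 AM.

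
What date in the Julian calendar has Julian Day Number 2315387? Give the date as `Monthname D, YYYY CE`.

JDN 2315387 is 19 March 1627 in the Gregorian calendar.
In the Julian calendar that day is March 9, 1627 CE.

March 9, 1627 CE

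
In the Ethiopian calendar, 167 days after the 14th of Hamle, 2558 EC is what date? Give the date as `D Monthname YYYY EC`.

The starting date is JDN 2658478; 2658478 + 167 = 2658645.
JDN 2658645 corresponds to 26 Tahsas 2559 EC.

26 Tahsas 2559 EC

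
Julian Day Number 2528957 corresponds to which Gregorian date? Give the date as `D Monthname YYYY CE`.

13 December 2211 CE

Counting from JDN 2299161 = 15 Oct 1582 gives an offset of 229796 days.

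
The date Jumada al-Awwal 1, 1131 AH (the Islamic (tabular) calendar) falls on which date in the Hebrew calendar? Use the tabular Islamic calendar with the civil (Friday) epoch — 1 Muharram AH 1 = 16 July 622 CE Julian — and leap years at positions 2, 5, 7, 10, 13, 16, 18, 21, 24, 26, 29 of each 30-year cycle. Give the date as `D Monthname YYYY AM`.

2 Nisan 5479 AM

Both dates share Julian Day Number 2348992; in the Hebrew calendar that is 2 Nisan 5479 AM.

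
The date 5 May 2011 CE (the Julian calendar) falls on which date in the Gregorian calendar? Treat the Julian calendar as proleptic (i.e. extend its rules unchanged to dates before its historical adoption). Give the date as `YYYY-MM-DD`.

2011-05-18

At this point the Julian calendar is 13 days behind the Gregorian.
5 May 2011 Julian + 13 days → 18 May 2011 Gregorian.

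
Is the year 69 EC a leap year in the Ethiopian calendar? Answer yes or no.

69 mod 4 = 1; in the Ethiopian calendar a year is leap when year mod 4 = 3, so it is a common year.

no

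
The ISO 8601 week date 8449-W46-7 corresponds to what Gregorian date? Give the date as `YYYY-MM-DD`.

ISO week 1 of 8449 is the week containing the first Thursday of 8449.
Week 46, day 7 (Sunday) lands on 8449-11-21.

8449-11-21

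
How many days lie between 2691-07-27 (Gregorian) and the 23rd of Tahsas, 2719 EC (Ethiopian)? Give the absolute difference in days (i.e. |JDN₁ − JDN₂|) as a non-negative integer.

12947

First date → JDN 2704135; second date → JDN 2717082.
The interval is |2704135 − 2717082| = 12947 days.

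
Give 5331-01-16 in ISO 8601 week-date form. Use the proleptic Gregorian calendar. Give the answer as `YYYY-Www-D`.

5331-W03-2

The weekday is Tuesday (ISO weekday 2).
That Tuesday belongs to ISO week 3 of ISO year 5331.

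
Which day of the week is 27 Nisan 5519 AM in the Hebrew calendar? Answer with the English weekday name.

Tuesday

In the Gregorian calendar this is 24 April 1759 (JDN 2363635).
Since JDN mod 7 = 1 (0 = Monday), the day is Tuesday.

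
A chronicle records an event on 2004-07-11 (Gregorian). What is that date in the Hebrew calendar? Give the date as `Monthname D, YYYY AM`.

Julian Day Number of the source date = 2453198.
Converting JDN 2453198 to the Hebrew calendar gives 22 Tammuz 5764 AM.

Tammuz 22, 5764 AM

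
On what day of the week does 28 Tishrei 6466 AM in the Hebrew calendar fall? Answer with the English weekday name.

Sunday

Equivalently 8 October 2705 Gregorian, JDN 2709321.
Since JDN mod 7 = 6 (0 = Monday), the day is Sunday.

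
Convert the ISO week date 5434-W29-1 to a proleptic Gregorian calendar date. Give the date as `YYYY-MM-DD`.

ISO week 1 of 5434 is the week containing the first Thursday of 5434.
Week 29, day 1 (Monday) lands on 5434-07-14.

5434-07-14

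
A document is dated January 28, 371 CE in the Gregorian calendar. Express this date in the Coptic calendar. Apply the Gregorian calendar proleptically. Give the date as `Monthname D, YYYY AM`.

Both dates share Julian Day Number 1856592; in the Coptic calendar that is 2 Meshir 87 AM.

Meshir 2, 87 AM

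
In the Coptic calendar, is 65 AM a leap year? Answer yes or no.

no

65 mod 4 = 1; in the Coptic calendar a year is leap when year mod 4 = 3, so it is a common year.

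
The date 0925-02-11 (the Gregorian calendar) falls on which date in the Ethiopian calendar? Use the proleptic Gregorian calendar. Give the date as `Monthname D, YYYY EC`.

Yekatit 12, 917 EC

Julian Day Number of the source date = 2058951.
Converting JDN 2058951 to the Ethiopian calendar gives 12 Yekatit 917 EC.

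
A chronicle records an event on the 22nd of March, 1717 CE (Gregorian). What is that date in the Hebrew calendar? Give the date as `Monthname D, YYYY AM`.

Nisan 10, 5477 AM

Both dates share Julian Day Number 2348262; in the Hebrew calendar that is 10 Nisan 5477 AM.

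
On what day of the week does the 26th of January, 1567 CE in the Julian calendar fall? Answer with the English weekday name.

Sunday

Equivalently 5 February 1567 Gregorian, JDN 2293430.
2293430 ≡ 6 (mod 7); counting from Monday = 0 gives Sunday.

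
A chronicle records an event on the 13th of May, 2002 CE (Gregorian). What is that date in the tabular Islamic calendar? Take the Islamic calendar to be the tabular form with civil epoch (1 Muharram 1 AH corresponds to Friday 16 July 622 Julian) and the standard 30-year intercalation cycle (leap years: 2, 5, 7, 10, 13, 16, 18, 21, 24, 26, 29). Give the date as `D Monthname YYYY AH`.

1 Rabi' al-Awwal 1423 AH

Julian Day Number of the source date = 2452408.
Converting JDN 2452408 to the tabular Islamic calendar gives 1 Rabi' al-Awwal 1423 AH.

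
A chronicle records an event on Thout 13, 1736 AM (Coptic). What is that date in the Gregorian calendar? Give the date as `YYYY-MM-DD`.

Both dates share Julian Day Number 2458751; in the Gregorian calendar that is 24 September 2019 CE.

2019-09-24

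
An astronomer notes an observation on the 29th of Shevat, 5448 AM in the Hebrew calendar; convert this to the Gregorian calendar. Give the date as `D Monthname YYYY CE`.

Julian Day Number of the source date = 2337620.
Converting JDN 2337620 to the Gregorian calendar gives 31 January 1688 CE.

31 January 1688 CE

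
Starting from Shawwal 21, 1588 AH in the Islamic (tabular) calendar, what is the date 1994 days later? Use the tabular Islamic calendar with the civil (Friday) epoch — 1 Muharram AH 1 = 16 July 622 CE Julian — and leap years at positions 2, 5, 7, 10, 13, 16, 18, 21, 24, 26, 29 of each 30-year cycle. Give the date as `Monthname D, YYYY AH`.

The starting date is JDN 2511106; 2511106 + 1994 = 2513100.
JDN 2513100 corresponds to Jumada al-Thani 7, 1594 AH.

Jumada al-Thani 7, 1594 AH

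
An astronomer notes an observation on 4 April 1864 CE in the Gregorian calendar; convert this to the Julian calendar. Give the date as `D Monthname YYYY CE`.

For dates in this range the Gregorian date is 12 days ahead of the Julian.
4 April 1864 Gregorian − 12 days → 23 March 1864 Julian.

23 March 1864 CE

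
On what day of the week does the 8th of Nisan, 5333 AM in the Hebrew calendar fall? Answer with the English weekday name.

Thursday

This is JDN 2295667 (22 March 1573 Gregorian).
2295667 ≡ 3 (mod 7); counting from Monday = 0 gives Thursday.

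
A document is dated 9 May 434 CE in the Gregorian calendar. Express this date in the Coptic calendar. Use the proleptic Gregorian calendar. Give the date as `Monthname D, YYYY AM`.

Both dates share Julian Day Number 1879704; in the Coptic calendar that is 13 Pashons 150 AM.

Pashons 13, 150 AM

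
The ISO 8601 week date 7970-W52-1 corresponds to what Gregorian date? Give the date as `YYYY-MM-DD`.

ISO week 1 of 7970 is the week containing the first Thursday of 7970.
Week 52, day 1 (Monday) lands on 7970-12-21.

7970-12-21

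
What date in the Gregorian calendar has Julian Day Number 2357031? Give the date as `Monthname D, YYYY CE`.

March 25, 1741 CE

Counting from JDN 2299161 = 15 Oct 1582 gives an offset of 57870 days.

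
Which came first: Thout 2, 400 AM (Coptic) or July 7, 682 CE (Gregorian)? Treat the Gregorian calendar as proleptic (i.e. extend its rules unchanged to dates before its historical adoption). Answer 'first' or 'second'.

second

The two dates have Julian Day Numbers 1970766 and 1970343 respectively.
Since 1970343 < 1970766, the second date comes first.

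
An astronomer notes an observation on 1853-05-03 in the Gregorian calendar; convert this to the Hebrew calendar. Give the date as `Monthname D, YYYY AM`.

Nisan 25, 5613 AM

Both dates share Julian Day Number 2397977; in the Hebrew calendar that is 25 Nisan 5613 AM.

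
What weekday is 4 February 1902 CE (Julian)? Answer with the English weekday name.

Monday

In the Gregorian calendar this is 17 February 1902 (JDN 2415798).
2415798 ≡ 0 (mod 7); counting from Monday = 0 gives Monday.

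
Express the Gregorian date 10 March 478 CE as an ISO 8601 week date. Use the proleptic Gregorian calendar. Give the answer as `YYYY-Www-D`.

The weekday is Thursday (ISO weekday 4).
That Thursday belongs to ISO week 10 of ISO year 478.

0478-W10-4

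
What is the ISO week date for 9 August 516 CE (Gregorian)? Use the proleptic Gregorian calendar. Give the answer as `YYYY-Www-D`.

The weekday is Sunday (ISO weekday 7).
That Sunday belongs to ISO week 32 of ISO year 516.

0516-W32-7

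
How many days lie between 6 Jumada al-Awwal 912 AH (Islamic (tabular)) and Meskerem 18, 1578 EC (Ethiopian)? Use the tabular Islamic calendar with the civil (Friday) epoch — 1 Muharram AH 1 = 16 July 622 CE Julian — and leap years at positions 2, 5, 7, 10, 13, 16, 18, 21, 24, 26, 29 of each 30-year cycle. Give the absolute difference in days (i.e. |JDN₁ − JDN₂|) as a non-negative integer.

First date → JDN 2271391; second date → JDN 2300237.
The interval is |2271391 − 2300237| = 28846 days.

28846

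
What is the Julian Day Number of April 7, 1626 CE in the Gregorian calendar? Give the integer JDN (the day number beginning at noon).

2315041

JDN 2451545 is 1 January 2000 CE (Gregorian); the target day is −136504 days from there, so JDN = 2315041.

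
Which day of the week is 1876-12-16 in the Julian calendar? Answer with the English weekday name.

In the Gregorian calendar this is 28 December 1876 (JDN 2406617).
2406617 ≡ 3 (mod 7); counting from Monday = 0 gives Thursday.

Thursday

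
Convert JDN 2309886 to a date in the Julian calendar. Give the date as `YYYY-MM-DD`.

1612-02-15

The Gregorian equivalent of JDN 2309886 is 25 February 1612.
In the Julian calendar that day is 1612-02-15.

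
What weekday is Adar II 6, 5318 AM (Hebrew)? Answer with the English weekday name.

Equivalently 6 March 1558 Gregorian, JDN 2290172.
Since JDN mod 7 = 3 (0 = Monday), the day is Thursday.

Thursday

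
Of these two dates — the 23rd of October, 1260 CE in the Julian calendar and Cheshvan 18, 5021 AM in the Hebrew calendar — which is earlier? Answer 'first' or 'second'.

first

First date → JDN 2181569; second date → JDN 2181570.
JDN 2181569 < JDN 2181570, so the first date is earlier.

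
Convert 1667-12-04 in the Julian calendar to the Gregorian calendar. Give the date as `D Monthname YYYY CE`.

For dates in this range the Gregorian date is 10 days ahead of the Julian.
4 December 1667 Julian + 10 days → 14 December 1667 Gregorian.

14 December 1667 CE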